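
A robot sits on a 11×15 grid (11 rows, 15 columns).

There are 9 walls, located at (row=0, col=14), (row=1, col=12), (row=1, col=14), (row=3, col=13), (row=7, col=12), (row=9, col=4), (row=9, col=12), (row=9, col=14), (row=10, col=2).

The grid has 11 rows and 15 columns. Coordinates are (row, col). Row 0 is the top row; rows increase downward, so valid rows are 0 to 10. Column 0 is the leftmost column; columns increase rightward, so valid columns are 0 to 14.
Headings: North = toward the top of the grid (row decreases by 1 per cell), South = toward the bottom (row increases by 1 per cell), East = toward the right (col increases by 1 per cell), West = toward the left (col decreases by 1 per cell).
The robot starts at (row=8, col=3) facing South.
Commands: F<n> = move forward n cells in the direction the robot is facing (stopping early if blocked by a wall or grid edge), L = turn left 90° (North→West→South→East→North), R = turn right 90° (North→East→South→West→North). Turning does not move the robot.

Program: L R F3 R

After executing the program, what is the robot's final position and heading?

Answer: Final position: (row=10, col=3), facing West

Derivation:
Start: (row=8, col=3), facing South
  L: turn left, now facing East
  R: turn right, now facing South
  F3: move forward 2/3 (blocked), now at (row=10, col=3)
  R: turn right, now facing West
Final: (row=10, col=3), facing West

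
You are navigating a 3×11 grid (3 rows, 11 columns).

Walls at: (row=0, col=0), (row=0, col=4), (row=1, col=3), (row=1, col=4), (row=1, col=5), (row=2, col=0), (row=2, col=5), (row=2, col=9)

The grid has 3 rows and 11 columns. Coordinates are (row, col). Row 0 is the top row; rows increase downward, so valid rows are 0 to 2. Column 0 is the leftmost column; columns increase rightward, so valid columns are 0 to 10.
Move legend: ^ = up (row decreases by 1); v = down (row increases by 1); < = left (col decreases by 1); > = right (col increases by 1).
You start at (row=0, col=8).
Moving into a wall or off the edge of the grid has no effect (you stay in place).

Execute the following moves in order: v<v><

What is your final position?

Answer: Final position: (row=2, col=7)

Derivation:
Start: (row=0, col=8)
  v (down): (row=0, col=8) -> (row=1, col=8)
  < (left): (row=1, col=8) -> (row=1, col=7)
  v (down): (row=1, col=7) -> (row=2, col=7)
  > (right): (row=2, col=7) -> (row=2, col=8)
  < (left): (row=2, col=8) -> (row=2, col=7)
Final: (row=2, col=7)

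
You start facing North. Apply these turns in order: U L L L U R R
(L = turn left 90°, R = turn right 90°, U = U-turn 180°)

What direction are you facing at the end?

Answer: Final heading: West

Derivation:
Start: North
  U (U-turn (180°)) -> South
  L (left (90° counter-clockwise)) -> East
  L (left (90° counter-clockwise)) -> North
  L (left (90° counter-clockwise)) -> West
  U (U-turn (180°)) -> East
  R (right (90° clockwise)) -> South
  R (right (90° clockwise)) -> West
Final: West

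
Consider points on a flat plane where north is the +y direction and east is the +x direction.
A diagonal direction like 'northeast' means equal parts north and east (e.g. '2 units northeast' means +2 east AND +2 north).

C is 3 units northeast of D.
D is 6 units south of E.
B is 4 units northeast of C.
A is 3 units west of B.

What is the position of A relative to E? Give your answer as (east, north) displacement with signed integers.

Place E at the origin (east=0, north=0).
  D is 6 units south of E: delta (east=+0, north=-6); D at (east=0, north=-6).
  C is 3 units northeast of D: delta (east=+3, north=+3); C at (east=3, north=-3).
  B is 4 units northeast of C: delta (east=+4, north=+4); B at (east=7, north=1).
  A is 3 units west of B: delta (east=-3, north=+0); A at (east=4, north=1).
Therefore A relative to E: (east=4, north=1).

Answer: A is at (east=4, north=1) relative to E.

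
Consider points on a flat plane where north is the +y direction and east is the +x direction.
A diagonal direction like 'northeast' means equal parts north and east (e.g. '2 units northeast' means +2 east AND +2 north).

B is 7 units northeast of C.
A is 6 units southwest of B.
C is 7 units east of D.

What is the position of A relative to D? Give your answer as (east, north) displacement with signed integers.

Place D at the origin (east=0, north=0).
  C is 7 units east of D: delta (east=+7, north=+0); C at (east=7, north=0).
  B is 7 units northeast of C: delta (east=+7, north=+7); B at (east=14, north=7).
  A is 6 units southwest of B: delta (east=-6, north=-6); A at (east=8, north=1).
Therefore A relative to D: (east=8, north=1).

Answer: A is at (east=8, north=1) relative to D.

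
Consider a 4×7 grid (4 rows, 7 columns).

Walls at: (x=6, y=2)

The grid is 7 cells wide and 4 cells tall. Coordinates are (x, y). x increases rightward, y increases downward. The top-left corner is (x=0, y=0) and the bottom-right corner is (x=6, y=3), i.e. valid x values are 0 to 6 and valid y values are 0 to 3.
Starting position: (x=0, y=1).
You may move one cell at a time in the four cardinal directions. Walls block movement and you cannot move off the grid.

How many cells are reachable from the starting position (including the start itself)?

Answer: Reachable cells: 27

Derivation:
BFS flood-fill from (x=0, y=1):
  Distance 0: (x=0, y=1)
  Distance 1: (x=0, y=0), (x=1, y=1), (x=0, y=2)
  Distance 2: (x=1, y=0), (x=2, y=1), (x=1, y=2), (x=0, y=3)
  Distance 3: (x=2, y=0), (x=3, y=1), (x=2, y=2), (x=1, y=3)
  Distance 4: (x=3, y=0), (x=4, y=1), (x=3, y=2), (x=2, y=3)
  Distance 5: (x=4, y=0), (x=5, y=1), (x=4, y=2), (x=3, y=3)
  Distance 6: (x=5, y=0), (x=6, y=1), (x=5, y=2), (x=4, y=3)
  Distance 7: (x=6, y=0), (x=5, y=3)
  Distance 8: (x=6, y=3)
Total reachable: 27 (grid has 27 open cells total)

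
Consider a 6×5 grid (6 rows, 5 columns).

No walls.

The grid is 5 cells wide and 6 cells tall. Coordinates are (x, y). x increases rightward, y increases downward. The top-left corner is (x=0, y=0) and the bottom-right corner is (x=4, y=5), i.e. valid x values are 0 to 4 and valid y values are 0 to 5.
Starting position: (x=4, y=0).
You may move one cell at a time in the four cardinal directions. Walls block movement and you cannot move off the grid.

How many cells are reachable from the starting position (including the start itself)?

Answer: Reachable cells: 30

Derivation:
BFS flood-fill from (x=4, y=0):
  Distance 0: (x=4, y=0)
  Distance 1: (x=3, y=0), (x=4, y=1)
  Distance 2: (x=2, y=0), (x=3, y=1), (x=4, y=2)
  Distance 3: (x=1, y=0), (x=2, y=1), (x=3, y=2), (x=4, y=3)
  Distance 4: (x=0, y=0), (x=1, y=1), (x=2, y=2), (x=3, y=3), (x=4, y=4)
  Distance 5: (x=0, y=1), (x=1, y=2), (x=2, y=3), (x=3, y=4), (x=4, y=5)
  Distance 6: (x=0, y=2), (x=1, y=3), (x=2, y=4), (x=3, y=5)
  Distance 7: (x=0, y=3), (x=1, y=4), (x=2, y=5)
  Distance 8: (x=0, y=4), (x=1, y=5)
  Distance 9: (x=0, y=5)
Total reachable: 30 (grid has 30 open cells total)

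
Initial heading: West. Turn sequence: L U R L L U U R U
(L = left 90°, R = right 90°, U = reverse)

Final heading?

Answer: Final heading: South

Derivation:
Start: West
  L (left (90° counter-clockwise)) -> South
  U (U-turn (180°)) -> North
  R (right (90° clockwise)) -> East
  L (left (90° counter-clockwise)) -> North
  L (left (90° counter-clockwise)) -> West
  U (U-turn (180°)) -> East
  U (U-turn (180°)) -> West
  R (right (90° clockwise)) -> North
  U (U-turn (180°)) -> South
Final: South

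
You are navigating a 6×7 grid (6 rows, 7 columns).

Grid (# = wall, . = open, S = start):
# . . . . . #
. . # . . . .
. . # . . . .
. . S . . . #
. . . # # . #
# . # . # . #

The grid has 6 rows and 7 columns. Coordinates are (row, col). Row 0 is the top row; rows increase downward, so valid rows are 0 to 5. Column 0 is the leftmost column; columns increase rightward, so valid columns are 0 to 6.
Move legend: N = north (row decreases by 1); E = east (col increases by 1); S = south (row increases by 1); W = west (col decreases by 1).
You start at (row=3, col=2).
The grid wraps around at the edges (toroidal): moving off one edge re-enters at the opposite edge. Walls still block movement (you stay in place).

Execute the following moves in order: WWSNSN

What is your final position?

Start: (row=3, col=2)
  W (west): (row=3, col=2) -> (row=3, col=1)
  W (west): (row=3, col=1) -> (row=3, col=0)
  S (south): (row=3, col=0) -> (row=4, col=0)
  N (north): (row=4, col=0) -> (row=3, col=0)
  S (south): (row=3, col=0) -> (row=4, col=0)
  N (north): (row=4, col=0) -> (row=3, col=0)
Final: (row=3, col=0)

Answer: Final position: (row=3, col=0)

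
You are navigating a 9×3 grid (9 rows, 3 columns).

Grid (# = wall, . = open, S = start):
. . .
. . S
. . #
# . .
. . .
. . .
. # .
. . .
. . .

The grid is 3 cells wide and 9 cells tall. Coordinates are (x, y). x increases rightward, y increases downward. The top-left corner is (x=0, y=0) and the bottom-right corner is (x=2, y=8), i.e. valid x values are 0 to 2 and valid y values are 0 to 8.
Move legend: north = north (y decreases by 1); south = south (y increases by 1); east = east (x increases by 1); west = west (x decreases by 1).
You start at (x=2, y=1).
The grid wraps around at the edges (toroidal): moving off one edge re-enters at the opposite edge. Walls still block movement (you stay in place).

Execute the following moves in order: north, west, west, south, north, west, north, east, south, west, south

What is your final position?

Start: (x=2, y=1)
  north (north): (x=2, y=1) -> (x=2, y=0)
  west (west): (x=2, y=0) -> (x=1, y=0)
  west (west): (x=1, y=0) -> (x=0, y=0)
  south (south): (x=0, y=0) -> (x=0, y=1)
  north (north): (x=0, y=1) -> (x=0, y=0)
  west (west): (x=0, y=0) -> (x=2, y=0)
  north (north): (x=2, y=0) -> (x=2, y=8)
  east (east): (x=2, y=8) -> (x=0, y=8)
  south (south): (x=0, y=8) -> (x=0, y=0)
  west (west): (x=0, y=0) -> (x=2, y=0)
  south (south): (x=2, y=0) -> (x=2, y=1)
Final: (x=2, y=1)

Answer: Final position: (x=2, y=1)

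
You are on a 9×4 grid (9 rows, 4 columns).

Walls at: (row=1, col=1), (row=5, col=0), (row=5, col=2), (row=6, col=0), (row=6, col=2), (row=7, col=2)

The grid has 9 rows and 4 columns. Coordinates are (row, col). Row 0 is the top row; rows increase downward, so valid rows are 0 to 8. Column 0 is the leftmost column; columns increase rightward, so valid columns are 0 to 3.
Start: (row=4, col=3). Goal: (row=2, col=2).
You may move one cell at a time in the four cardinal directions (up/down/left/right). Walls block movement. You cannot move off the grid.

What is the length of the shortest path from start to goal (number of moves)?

BFS from (row=4, col=3) until reaching (row=2, col=2):
  Distance 0: (row=4, col=3)
  Distance 1: (row=3, col=3), (row=4, col=2), (row=5, col=3)
  Distance 2: (row=2, col=3), (row=3, col=2), (row=4, col=1), (row=6, col=3)
  Distance 3: (row=1, col=3), (row=2, col=2), (row=3, col=1), (row=4, col=0), (row=5, col=1), (row=7, col=3)  <- goal reached here
One shortest path (3 moves): (row=4, col=3) -> (row=4, col=2) -> (row=3, col=2) -> (row=2, col=2)

Answer: Shortest path length: 3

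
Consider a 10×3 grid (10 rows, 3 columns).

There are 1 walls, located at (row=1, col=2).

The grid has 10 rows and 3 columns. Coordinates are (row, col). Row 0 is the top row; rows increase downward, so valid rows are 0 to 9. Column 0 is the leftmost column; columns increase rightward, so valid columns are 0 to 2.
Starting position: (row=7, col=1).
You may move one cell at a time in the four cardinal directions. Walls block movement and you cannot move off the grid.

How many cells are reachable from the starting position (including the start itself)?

Answer: Reachable cells: 29

Derivation:
BFS flood-fill from (row=7, col=1):
  Distance 0: (row=7, col=1)
  Distance 1: (row=6, col=1), (row=7, col=0), (row=7, col=2), (row=8, col=1)
  Distance 2: (row=5, col=1), (row=6, col=0), (row=6, col=2), (row=8, col=0), (row=8, col=2), (row=9, col=1)
  Distance 3: (row=4, col=1), (row=5, col=0), (row=5, col=2), (row=9, col=0), (row=9, col=2)
  Distance 4: (row=3, col=1), (row=4, col=0), (row=4, col=2)
  Distance 5: (row=2, col=1), (row=3, col=0), (row=3, col=2)
  Distance 6: (row=1, col=1), (row=2, col=0), (row=2, col=2)
  Distance 7: (row=0, col=1), (row=1, col=0)
  Distance 8: (row=0, col=0), (row=0, col=2)
Total reachable: 29 (grid has 29 open cells total)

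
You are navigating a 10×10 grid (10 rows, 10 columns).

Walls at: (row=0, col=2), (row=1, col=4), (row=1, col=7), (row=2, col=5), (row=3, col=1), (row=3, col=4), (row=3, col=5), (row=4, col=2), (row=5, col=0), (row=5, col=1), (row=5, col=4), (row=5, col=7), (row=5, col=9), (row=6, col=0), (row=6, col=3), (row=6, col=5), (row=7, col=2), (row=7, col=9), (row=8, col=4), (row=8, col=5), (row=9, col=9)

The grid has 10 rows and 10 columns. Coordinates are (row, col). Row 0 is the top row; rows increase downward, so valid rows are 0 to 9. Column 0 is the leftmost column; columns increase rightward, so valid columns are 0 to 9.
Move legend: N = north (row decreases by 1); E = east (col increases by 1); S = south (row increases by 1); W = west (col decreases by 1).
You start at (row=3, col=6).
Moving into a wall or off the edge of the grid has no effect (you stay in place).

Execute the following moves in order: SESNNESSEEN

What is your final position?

Start: (row=3, col=6)
  S (south): (row=3, col=6) -> (row=4, col=6)
  E (east): (row=4, col=6) -> (row=4, col=7)
  S (south): blocked, stay at (row=4, col=7)
  N (north): (row=4, col=7) -> (row=3, col=7)
  N (north): (row=3, col=7) -> (row=2, col=7)
  E (east): (row=2, col=7) -> (row=2, col=8)
  S (south): (row=2, col=8) -> (row=3, col=8)
  S (south): (row=3, col=8) -> (row=4, col=8)
  E (east): (row=4, col=8) -> (row=4, col=9)
  E (east): blocked, stay at (row=4, col=9)
  N (north): (row=4, col=9) -> (row=3, col=9)
Final: (row=3, col=9)

Answer: Final position: (row=3, col=9)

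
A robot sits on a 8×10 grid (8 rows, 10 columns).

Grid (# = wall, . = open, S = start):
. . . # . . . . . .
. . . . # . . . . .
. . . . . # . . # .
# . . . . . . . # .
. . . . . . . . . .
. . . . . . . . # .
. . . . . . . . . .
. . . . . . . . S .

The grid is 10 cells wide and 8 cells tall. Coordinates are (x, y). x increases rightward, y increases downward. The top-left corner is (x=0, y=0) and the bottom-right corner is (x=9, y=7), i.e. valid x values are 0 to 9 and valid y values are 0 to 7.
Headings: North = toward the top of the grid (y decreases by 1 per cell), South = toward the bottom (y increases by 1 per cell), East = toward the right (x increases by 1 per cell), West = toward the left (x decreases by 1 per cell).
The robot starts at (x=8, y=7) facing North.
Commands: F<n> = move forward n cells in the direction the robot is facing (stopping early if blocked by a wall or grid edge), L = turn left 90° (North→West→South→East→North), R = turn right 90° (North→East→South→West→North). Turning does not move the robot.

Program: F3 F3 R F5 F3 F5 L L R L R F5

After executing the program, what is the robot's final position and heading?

Answer: Final position: (x=9, y=1), facing North

Derivation:
Start: (x=8, y=7), facing North
  F3: move forward 1/3 (blocked), now at (x=8, y=6)
  F3: move forward 0/3 (blocked), now at (x=8, y=6)
  R: turn right, now facing East
  F5: move forward 1/5 (blocked), now at (x=9, y=6)
  F3: move forward 0/3 (blocked), now at (x=9, y=6)
  F5: move forward 0/5 (blocked), now at (x=9, y=6)
  L: turn left, now facing North
  L: turn left, now facing West
  R: turn right, now facing North
  L: turn left, now facing West
  R: turn right, now facing North
  F5: move forward 5, now at (x=9, y=1)
Final: (x=9, y=1), facing North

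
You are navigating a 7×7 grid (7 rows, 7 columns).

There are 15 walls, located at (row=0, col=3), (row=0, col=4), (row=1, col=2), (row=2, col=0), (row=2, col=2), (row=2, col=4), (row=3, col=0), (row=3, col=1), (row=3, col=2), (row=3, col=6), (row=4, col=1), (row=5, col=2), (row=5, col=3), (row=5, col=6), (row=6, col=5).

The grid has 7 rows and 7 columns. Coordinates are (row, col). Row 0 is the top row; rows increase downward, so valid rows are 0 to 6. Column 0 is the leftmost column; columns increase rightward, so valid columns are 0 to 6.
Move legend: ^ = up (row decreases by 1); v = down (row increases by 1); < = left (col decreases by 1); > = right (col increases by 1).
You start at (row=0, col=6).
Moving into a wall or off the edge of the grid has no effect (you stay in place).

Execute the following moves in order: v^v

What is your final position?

Start: (row=0, col=6)
  v (down): (row=0, col=6) -> (row=1, col=6)
  ^ (up): (row=1, col=6) -> (row=0, col=6)
  v (down): (row=0, col=6) -> (row=1, col=6)
Final: (row=1, col=6)

Answer: Final position: (row=1, col=6)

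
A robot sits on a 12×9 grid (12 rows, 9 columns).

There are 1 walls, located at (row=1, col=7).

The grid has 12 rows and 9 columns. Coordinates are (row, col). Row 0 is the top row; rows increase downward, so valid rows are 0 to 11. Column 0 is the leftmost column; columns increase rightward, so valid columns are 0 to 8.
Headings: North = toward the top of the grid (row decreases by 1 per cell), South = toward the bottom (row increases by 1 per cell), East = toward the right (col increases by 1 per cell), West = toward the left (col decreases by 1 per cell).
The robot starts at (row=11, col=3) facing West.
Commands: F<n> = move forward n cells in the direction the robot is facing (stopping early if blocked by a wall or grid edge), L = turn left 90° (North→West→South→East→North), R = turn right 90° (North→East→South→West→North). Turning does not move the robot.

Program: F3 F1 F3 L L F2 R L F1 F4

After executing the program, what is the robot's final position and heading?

Answer: Final position: (row=11, col=7), facing East

Derivation:
Start: (row=11, col=3), facing West
  F3: move forward 3, now at (row=11, col=0)
  F1: move forward 0/1 (blocked), now at (row=11, col=0)
  F3: move forward 0/3 (blocked), now at (row=11, col=0)
  L: turn left, now facing South
  L: turn left, now facing East
  F2: move forward 2, now at (row=11, col=2)
  R: turn right, now facing South
  L: turn left, now facing East
  F1: move forward 1, now at (row=11, col=3)
  F4: move forward 4, now at (row=11, col=7)
Final: (row=11, col=7), facing East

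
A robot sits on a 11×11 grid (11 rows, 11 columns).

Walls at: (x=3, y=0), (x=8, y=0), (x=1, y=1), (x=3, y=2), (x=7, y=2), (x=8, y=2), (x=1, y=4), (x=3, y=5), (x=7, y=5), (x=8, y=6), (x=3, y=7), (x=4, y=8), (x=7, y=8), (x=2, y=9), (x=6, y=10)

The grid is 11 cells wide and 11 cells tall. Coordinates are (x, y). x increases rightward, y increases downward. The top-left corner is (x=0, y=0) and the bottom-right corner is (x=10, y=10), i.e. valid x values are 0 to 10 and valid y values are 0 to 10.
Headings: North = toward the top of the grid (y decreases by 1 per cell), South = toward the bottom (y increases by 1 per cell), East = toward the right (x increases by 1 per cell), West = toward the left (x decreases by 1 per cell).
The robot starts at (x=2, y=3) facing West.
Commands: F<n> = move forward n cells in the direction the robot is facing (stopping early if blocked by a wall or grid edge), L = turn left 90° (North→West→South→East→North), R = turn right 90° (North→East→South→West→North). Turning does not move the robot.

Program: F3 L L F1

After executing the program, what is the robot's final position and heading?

Answer: Final position: (x=1, y=3), facing East

Derivation:
Start: (x=2, y=3), facing West
  F3: move forward 2/3 (blocked), now at (x=0, y=3)
  L: turn left, now facing South
  L: turn left, now facing East
  F1: move forward 1, now at (x=1, y=3)
Final: (x=1, y=3), facing East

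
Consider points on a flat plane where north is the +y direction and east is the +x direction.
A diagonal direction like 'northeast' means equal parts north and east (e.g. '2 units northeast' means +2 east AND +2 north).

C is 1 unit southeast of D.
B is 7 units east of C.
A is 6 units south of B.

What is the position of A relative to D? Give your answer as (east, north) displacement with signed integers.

Answer: A is at (east=8, north=-7) relative to D.

Derivation:
Place D at the origin (east=0, north=0).
  C is 1 unit southeast of D: delta (east=+1, north=-1); C at (east=1, north=-1).
  B is 7 units east of C: delta (east=+7, north=+0); B at (east=8, north=-1).
  A is 6 units south of B: delta (east=+0, north=-6); A at (east=8, north=-7).
Therefore A relative to D: (east=8, north=-7).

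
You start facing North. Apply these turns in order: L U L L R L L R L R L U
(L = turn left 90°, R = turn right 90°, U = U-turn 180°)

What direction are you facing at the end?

Start: North
  L (left (90° counter-clockwise)) -> West
  U (U-turn (180°)) -> East
  L (left (90° counter-clockwise)) -> North
  L (left (90° counter-clockwise)) -> West
  R (right (90° clockwise)) -> North
  L (left (90° counter-clockwise)) -> West
  L (left (90° counter-clockwise)) -> South
  R (right (90° clockwise)) -> West
  L (left (90° counter-clockwise)) -> South
  R (right (90° clockwise)) -> West
  L (left (90° counter-clockwise)) -> South
  U (U-turn (180°)) -> North
Final: North

Answer: Final heading: North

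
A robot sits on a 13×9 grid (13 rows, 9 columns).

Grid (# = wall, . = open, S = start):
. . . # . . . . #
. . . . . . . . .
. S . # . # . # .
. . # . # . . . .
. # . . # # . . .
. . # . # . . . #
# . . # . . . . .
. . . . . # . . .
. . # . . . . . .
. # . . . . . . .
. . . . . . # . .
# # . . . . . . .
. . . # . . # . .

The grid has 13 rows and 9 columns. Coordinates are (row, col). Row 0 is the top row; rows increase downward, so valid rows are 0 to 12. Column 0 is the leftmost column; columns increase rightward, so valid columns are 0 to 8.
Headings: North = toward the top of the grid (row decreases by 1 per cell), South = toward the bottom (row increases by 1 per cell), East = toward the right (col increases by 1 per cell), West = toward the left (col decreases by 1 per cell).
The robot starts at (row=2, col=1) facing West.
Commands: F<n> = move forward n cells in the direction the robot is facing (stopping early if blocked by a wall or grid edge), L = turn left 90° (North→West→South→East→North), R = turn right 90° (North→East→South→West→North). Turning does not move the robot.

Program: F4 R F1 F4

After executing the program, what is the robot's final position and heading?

Answer: Final position: (row=0, col=0), facing North

Derivation:
Start: (row=2, col=1), facing West
  F4: move forward 1/4 (blocked), now at (row=2, col=0)
  R: turn right, now facing North
  F1: move forward 1, now at (row=1, col=0)
  F4: move forward 1/4 (blocked), now at (row=0, col=0)
Final: (row=0, col=0), facing North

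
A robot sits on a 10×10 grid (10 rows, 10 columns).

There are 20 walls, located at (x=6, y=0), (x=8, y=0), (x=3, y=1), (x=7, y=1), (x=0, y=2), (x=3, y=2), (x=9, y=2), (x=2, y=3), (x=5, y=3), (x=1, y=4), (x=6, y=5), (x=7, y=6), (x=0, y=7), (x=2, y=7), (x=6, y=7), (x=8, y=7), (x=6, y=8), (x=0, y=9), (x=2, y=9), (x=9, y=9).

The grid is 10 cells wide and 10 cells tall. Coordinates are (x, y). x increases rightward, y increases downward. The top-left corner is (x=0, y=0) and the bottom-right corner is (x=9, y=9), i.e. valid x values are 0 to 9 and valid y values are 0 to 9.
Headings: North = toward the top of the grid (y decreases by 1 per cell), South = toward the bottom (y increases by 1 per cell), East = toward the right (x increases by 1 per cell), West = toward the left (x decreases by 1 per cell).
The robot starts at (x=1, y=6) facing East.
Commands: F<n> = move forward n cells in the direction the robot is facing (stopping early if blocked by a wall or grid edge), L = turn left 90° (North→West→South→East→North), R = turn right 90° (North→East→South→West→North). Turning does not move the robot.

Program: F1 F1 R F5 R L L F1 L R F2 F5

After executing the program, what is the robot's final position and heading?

Start: (x=1, y=6), facing East
  F1: move forward 1, now at (x=2, y=6)
  F1: move forward 1, now at (x=3, y=6)
  R: turn right, now facing South
  F5: move forward 3/5 (blocked), now at (x=3, y=9)
  R: turn right, now facing West
  L: turn left, now facing South
  L: turn left, now facing East
  F1: move forward 1, now at (x=4, y=9)
  L: turn left, now facing North
  R: turn right, now facing East
  F2: move forward 2, now at (x=6, y=9)
  F5: move forward 2/5 (blocked), now at (x=8, y=9)
Final: (x=8, y=9), facing East

Answer: Final position: (x=8, y=9), facing East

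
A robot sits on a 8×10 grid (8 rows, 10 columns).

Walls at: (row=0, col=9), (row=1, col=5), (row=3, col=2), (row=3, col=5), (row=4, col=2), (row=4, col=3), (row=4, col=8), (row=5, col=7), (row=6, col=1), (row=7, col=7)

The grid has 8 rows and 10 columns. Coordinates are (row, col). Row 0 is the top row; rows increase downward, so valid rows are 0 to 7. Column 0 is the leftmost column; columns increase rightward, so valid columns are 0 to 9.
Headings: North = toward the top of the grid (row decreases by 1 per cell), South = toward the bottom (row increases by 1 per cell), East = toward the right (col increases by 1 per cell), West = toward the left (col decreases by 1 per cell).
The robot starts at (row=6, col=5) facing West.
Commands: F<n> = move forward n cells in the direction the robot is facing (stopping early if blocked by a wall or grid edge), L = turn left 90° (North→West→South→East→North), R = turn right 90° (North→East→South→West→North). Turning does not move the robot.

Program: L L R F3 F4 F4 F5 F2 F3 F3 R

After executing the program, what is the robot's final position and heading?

Answer: Final position: (row=7, col=5), facing West

Derivation:
Start: (row=6, col=5), facing West
  L: turn left, now facing South
  L: turn left, now facing East
  R: turn right, now facing South
  F3: move forward 1/3 (blocked), now at (row=7, col=5)
  F4: move forward 0/4 (blocked), now at (row=7, col=5)
  F4: move forward 0/4 (blocked), now at (row=7, col=5)
  F5: move forward 0/5 (blocked), now at (row=7, col=5)
  F2: move forward 0/2 (blocked), now at (row=7, col=5)
  F3: move forward 0/3 (blocked), now at (row=7, col=5)
  F3: move forward 0/3 (blocked), now at (row=7, col=5)
  R: turn right, now facing West
Final: (row=7, col=5), facing West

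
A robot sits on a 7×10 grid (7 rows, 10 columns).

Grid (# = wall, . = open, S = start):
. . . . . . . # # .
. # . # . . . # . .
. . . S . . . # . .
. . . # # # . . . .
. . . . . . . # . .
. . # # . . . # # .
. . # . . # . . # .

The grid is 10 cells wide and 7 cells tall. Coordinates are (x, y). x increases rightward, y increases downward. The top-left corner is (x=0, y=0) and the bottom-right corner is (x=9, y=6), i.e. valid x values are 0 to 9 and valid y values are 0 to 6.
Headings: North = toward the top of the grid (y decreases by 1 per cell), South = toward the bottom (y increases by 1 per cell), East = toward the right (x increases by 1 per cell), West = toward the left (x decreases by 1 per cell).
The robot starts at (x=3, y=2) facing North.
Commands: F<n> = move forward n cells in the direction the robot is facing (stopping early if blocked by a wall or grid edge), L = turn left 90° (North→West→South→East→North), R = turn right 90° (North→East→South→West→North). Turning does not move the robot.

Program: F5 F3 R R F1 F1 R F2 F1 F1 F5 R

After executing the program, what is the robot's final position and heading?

Start: (x=3, y=2), facing North
  F5: move forward 0/5 (blocked), now at (x=3, y=2)
  F3: move forward 0/3 (blocked), now at (x=3, y=2)
  R: turn right, now facing East
  R: turn right, now facing South
  F1: move forward 0/1 (blocked), now at (x=3, y=2)
  F1: move forward 0/1 (blocked), now at (x=3, y=2)
  R: turn right, now facing West
  F2: move forward 2, now at (x=1, y=2)
  F1: move forward 1, now at (x=0, y=2)
  F1: move forward 0/1 (blocked), now at (x=0, y=2)
  F5: move forward 0/5 (blocked), now at (x=0, y=2)
  R: turn right, now facing North
Final: (x=0, y=2), facing North

Answer: Final position: (x=0, y=2), facing North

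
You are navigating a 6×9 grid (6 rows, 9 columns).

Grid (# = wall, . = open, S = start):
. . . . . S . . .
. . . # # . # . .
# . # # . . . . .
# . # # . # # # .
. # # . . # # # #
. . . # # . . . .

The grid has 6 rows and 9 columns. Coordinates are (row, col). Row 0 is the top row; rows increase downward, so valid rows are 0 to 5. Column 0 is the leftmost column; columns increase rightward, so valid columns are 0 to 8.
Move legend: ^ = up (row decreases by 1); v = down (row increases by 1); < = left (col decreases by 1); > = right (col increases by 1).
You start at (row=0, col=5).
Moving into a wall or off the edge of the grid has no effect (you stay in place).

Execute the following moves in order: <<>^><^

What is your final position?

Start: (row=0, col=5)
  < (left): (row=0, col=5) -> (row=0, col=4)
  < (left): (row=0, col=4) -> (row=0, col=3)
  > (right): (row=0, col=3) -> (row=0, col=4)
  ^ (up): blocked, stay at (row=0, col=4)
  > (right): (row=0, col=4) -> (row=0, col=5)
  < (left): (row=0, col=5) -> (row=0, col=4)
  ^ (up): blocked, stay at (row=0, col=4)
Final: (row=0, col=4)

Answer: Final position: (row=0, col=4)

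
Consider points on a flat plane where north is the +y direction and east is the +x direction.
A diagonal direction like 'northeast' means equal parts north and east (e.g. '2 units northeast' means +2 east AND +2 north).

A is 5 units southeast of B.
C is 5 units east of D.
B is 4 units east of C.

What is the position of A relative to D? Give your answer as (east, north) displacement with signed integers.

Place D at the origin (east=0, north=0).
  C is 5 units east of D: delta (east=+5, north=+0); C at (east=5, north=0).
  B is 4 units east of C: delta (east=+4, north=+0); B at (east=9, north=0).
  A is 5 units southeast of B: delta (east=+5, north=-5); A at (east=14, north=-5).
Therefore A relative to D: (east=14, north=-5).

Answer: A is at (east=14, north=-5) relative to D.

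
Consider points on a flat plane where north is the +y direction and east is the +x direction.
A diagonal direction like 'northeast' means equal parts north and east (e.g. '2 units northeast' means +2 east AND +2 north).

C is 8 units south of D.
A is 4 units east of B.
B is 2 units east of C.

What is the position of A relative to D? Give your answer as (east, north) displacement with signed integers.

Answer: A is at (east=6, north=-8) relative to D.

Derivation:
Place D at the origin (east=0, north=0).
  C is 8 units south of D: delta (east=+0, north=-8); C at (east=0, north=-8).
  B is 2 units east of C: delta (east=+2, north=+0); B at (east=2, north=-8).
  A is 4 units east of B: delta (east=+4, north=+0); A at (east=6, north=-8).
Therefore A relative to D: (east=6, north=-8).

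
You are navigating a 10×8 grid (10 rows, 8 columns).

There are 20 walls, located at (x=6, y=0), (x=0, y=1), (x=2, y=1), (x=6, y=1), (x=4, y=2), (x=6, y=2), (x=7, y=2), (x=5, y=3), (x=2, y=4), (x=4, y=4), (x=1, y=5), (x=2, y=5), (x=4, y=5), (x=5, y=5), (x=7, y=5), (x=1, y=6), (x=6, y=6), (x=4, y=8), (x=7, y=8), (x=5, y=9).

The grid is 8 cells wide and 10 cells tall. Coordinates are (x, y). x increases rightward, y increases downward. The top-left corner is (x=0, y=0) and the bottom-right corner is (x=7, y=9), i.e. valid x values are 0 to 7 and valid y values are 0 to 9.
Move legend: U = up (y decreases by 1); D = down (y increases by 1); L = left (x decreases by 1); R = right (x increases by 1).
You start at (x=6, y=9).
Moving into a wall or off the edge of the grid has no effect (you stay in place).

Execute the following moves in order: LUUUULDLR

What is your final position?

Start: (x=6, y=9)
  L (left): blocked, stay at (x=6, y=9)
  U (up): (x=6, y=9) -> (x=6, y=8)
  U (up): (x=6, y=8) -> (x=6, y=7)
  U (up): blocked, stay at (x=6, y=7)
  U (up): blocked, stay at (x=6, y=7)
  L (left): (x=6, y=7) -> (x=5, y=7)
  D (down): (x=5, y=7) -> (x=5, y=8)
  L (left): blocked, stay at (x=5, y=8)
  R (right): (x=5, y=8) -> (x=6, y=8)
Final: (x=6, y=8)

Answer: Final position: (x=6, y=8)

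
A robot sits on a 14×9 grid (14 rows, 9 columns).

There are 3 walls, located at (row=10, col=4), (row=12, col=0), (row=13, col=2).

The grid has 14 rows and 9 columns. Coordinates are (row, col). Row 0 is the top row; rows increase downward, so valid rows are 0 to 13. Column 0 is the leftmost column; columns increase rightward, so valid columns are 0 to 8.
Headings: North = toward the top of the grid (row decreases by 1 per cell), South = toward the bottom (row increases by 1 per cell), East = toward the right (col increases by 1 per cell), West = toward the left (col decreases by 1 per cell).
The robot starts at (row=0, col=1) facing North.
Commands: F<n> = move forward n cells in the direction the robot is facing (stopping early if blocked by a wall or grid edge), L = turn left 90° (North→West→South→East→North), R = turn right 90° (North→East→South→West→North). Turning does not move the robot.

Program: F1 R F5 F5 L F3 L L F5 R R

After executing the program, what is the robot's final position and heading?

Answer: Final position: (row=5, col=8), facing North

Derivation:
Start: (row=0, col=1), facing North
  F1: move forward 0/1 (blocked), now at (row=0, col=1)
  R: turn right, now facing East
  F5: move forward 5, now at (row=0, col=6)
  F5: move forward 2/5 (blocked), now at (row=0, col=8)
  L: turn left, now facing North
  F3: move forward 0/3 (blocked), now at (row=0, col=8)
  L: turn left, now facing West
  L: turn left, now facing South
  F5: move forward 5, now at (row=5, col=8)
  R: turn right, now facing West
  R: turn right, now facing North
Final: (row=5, col=8), facing North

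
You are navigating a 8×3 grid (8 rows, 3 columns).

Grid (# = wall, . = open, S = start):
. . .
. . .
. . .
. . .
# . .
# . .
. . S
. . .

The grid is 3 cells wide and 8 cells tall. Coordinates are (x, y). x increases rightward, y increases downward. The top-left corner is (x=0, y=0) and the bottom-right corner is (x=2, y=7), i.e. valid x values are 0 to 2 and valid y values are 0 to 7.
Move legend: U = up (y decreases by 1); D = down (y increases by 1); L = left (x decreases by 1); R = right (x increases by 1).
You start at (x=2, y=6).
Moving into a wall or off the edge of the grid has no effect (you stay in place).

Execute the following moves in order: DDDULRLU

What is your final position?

Answer: Final position: (x=1, y=5)

Derivation:
Start: (x=2, y=6)
  D (down): (x=2, y=6) -> (x=2, y=7)
  D (down): blocked, stay at (x=2, y=7)
  D (down): blocked, stay at (x=2, y=7)
  U (up): (x=2, y=7) -> (x=2, y=6)
  L (left): (x=2, y=6) -> (x=1, y=6)
  R (right): (x=1, y=6) -> (x=2, y=6)
  L (left): (x=2, y=6) -> (x=1, y=6)
  U (up): (x=1, y=6) -> (x=1, y=5)
Final: (x=1, y=5)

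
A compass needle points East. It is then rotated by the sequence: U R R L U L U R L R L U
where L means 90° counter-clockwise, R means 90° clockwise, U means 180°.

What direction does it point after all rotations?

Start: East
  U (U-turn (180°)) -> West
  R (right (90° clockwise)) -> North
  R (right (90° clockwise)) -> East
  L (left (90° counter-clockwise)) -> North
  U (U-turn (180°)) -> South
  L (left (90° counter-clockwise)) -> East
  U (U-turn (180°)) -> West
  R (right (90° clockwise)) -> North
  L (left (90° counter-clockwise)) -> West
  R (right (90° clockwise)) -> North
  L (left (90° counter-clockwise)) -> West
  U (U-turn (180°)) -> East
Final: East

Answer: Final heading: East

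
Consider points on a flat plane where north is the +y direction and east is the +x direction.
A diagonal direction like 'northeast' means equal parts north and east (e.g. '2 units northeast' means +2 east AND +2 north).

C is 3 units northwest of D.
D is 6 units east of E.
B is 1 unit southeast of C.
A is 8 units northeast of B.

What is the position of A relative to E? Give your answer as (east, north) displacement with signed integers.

Place E at the origin (east=0, north=0).
  D is 6 units east of E: delta (east=+6, north=+0); D at (east=6, north=0).
  C is 3 units northwest of D: delta (east=-3, north=+3); C at (east=3, north=3).
  B is 1 unit southeast of C: delta (east=+1, north=-1); B at (east=4, north=2).
  A is 8 units northeast of B: delta (east=+8, north=+8); A at (east=12, north=10).
Therefore A relative to E: (east=12, north=10).

Answer: A is at (east=12, north=10) relative to E.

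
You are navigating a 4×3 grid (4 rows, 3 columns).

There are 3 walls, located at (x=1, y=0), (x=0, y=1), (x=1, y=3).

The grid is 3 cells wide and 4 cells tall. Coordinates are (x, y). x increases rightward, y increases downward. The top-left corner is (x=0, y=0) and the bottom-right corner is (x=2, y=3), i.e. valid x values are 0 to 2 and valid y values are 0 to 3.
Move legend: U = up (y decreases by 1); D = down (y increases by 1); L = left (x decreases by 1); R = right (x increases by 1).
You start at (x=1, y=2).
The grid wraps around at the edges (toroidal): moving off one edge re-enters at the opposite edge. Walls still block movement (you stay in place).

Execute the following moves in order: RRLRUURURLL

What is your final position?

Start: (x=1, y=2)
  R (right): (x=1, y=2) -> (x=2, y=2)
  R (right): (x=2, y=2) -> (x=0, y=2)
  L (left): (x=0, y=2) -> (x=2, y=2)
  R (right): (x=2, y=2) -> (x=0, y=2)
  U (up): blocked, stay at (x=0, y=2)
  U (up): blocked, stay at (x=0, y=2)
  R (right): (x=0, y=2) -> (x=1, y=2)
  U (up): (x=1, y=2) -> (x=1, y=1)
  R (right): (x=1, y=1) -> (x=2, y=1)
  L (left): (x=2, y=1) -> (x=1, y=1)
  L (left): blocked, stay at (x=1, y=1)
Final: (x=1, y=1)

Answer: Final position: (x=1, y=1)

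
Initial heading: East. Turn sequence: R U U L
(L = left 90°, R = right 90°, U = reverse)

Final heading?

Answer: Final heading: East

Derivation:
Start: East
  R (right (90° clockwise)) -> South
  U (U-turn (180°)) -> North
  U (U-turn (180°)) -> South
  L (left (90° counter-clockwise)) -> East
Final: East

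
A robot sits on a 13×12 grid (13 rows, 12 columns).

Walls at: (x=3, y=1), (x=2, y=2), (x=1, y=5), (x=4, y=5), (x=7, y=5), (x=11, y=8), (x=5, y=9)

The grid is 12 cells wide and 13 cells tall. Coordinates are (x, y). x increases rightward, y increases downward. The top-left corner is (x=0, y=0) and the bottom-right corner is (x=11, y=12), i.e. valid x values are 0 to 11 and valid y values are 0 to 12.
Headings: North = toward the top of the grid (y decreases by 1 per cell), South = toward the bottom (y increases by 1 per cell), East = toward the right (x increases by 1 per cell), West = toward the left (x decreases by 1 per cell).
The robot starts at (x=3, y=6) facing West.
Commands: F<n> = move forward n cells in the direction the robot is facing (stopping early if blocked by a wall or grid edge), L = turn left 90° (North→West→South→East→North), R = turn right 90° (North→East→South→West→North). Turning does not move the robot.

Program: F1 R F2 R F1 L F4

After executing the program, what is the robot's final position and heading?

Answer: Final position: (x=3, y=2), facing North

Derivation:
Start: (x=3, y=6), facing West
  F1: move forward 1, now at (x=2, y=6)
  R: turn right, now facing North
  F2: move forward 2, now at (x=2, y=4)
  R: turn right, now facing East
  F1: move forward 1, now at (x=3, y=4)
  L: turn left, now facing North
  F4: move forward 2/4 (blocked), now at (x=3, y=2)
Final: (x=3, y=2), facing North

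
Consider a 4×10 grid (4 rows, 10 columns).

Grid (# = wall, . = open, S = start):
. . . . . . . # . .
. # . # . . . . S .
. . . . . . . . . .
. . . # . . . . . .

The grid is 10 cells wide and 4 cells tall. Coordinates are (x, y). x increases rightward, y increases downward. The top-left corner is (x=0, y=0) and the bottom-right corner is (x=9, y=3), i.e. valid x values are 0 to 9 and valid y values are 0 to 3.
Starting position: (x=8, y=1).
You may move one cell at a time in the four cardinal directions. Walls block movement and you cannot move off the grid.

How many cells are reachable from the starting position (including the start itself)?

BFS flood-fill from (x=8, y=1):
  Distance 0: (x=8, y=1)
  Distance 1: (x=8, y=0), (x=7, y=1), (x=9, y=1), (x=8, y=2)
  Distance 2: (x=9, y=0), (x=6, y=1), (x=7, y=2), (x=9, y=2), (x=8, y=3)
  Distance 3: (x=6, y=0), (x=5, y=1), (x=6, y=2), (x=7, y=3), (x=9, y=3)
  Distance 4: (x=5, y=0), (x=4, y=1), (x=5, y=2), (x=6, y=3)
  Distance 5: (x=4, y=0), (x=4, y=2), (x=5, y=3)
  Distance 6: (x=3, y=0), (x=3, y=2), (x=4, y=3)
  Distance 7: (x=2, y=0), (x=2, y=2)
  Distance 8: (x=1, y=0), (x=2, y=1), (x=1, y=2), (x=2, y=3)
  Distance 9: (x=0, y=0), (x=0, y=2), (x=1, y=3)
  Distance 10: (x=0, y=1), (x=0, y=3)
Total reachable: 36 (grid has 36 open cells total)

Answer: Reachable cells: 36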